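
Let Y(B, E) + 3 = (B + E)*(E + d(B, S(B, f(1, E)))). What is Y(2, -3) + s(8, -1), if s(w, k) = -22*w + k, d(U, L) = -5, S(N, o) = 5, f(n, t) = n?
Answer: -172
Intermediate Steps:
s(w, k) = k - 22*w
Y(B, E) = -3 + (-5 + E)*(B + E) (Y(B, E) = -3 + (B + E)*(E - 5) = -3 + (B + E)*(-5 + E) = -3 + (-5 + E)*(B + E))
Y(2, -3) + s(8, -1) = (-3 + (-3)**2 - 5*2 - 5*(-3) + 2*(-3)) + (-1 - 22*8) = (-3 + 9 - 10 + 15 - 6) + (-1 - 176) = 5 - 177 = -172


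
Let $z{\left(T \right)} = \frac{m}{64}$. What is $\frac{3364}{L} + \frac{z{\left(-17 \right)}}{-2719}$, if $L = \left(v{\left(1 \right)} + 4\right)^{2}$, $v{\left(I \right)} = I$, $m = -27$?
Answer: $\frac{585390499}{4350400} \approx 134.56$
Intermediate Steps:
$z{\left(T \right)} = - \frac{27}{64}$
$L = 25$ ($L = \left(1 + 4\right)^{2} = 5^{2} = 25$)
$\frac{3364}{L} + \frac{z{\left(-17 \right)}}{-2719} = \frac{3364}{25} - \frac{27}{64 \left(-2719\right)} = 3364 \cdot \frac{1}{25} - - \frac{27}{174016} = \frac{3364}{25} + \frac{27}{174016} = \frac{585390499}{4350400}$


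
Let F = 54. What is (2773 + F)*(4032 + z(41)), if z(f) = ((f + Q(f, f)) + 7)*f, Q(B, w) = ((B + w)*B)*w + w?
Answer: 15998566881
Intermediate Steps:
Q(B, w) = w + B*w*(B + w) (Q(B, w) = (B*(B + w))*w + w = B*w*(B + w) + w = w + B*w*(B + w))
z(f) = f*(7 + f + f*(1 + 2*f**2)) (z(f) = ((f + f*(1 + f**2 + f*f)) + 7)*f = ((f + f*(1 + f**2 + f**2)) + 7)*f = ((f + f*(1 + 2*f**2)) + 7)*f = (7 + f + f*(1 + 2*f**2))*f = f*(7 + f + f*(1 + 2*f**2)))
(2773 + F)*(4032 + z(41)) = (2773 + 54)*(4032 + 41*(7 + 2*41 + 2*41**3)) = 2827*(4032 + 41*(7 + 82 + 2*68921)) = 2827*(4032 + 41*(7 + 82 + 137842)) = 2827*(4032 + 41*137931) = 2827*(4032 + 5655171) = 2827*5659203 = 15998566881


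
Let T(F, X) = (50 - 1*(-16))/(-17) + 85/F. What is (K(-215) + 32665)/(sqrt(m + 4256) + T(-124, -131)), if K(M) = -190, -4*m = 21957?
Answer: -659175341700/5572866269 - 72153994200*I*sqrt(4933)/5572866269 ≈ -118.28 - 909.36*I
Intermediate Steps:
m = -21957/4 (m = -1/4*21957 = -21957/4 ≈ -5489.3)
T(F, X) = -66/17 + 85/F (T(F, X) = (50 + 16)*(-1/17) + 85/F = 66*(-1/17) + 85/F = -66/17 + 85/F)
(K(-215) + 32665)/(sqrt(m + 4256) + T(-124, -131)) = (-190 + 32665)/(sqrt(-21957/4 + 4256) + (-66/17 + 85/(-124))) = 32475/(sqrt(-4933/4) + (-66/17 + 85*(-1/124))) = 32475/(I*sqrt(4933)/2 + (-66/17 - 85/124)) = 32475/(I*sqrt(4933)/2 - 9629/2108) = 32475/(-9629/2108 + I*sqrt(4933)/2)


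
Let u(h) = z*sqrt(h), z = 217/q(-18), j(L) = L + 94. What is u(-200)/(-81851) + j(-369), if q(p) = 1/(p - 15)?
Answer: -275 + 930*I*sqrt(2)/1063 ≈ -275.0 + 1.2373*I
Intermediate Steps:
q(p) = 1/(-15 + p)
j(L) = 94 + L
z = -7161 (z = 217/(1/(-15 - 18)) = 217/(1/(-33)) = 217/(-1/33) = 217*(-33) = -7161)
u(h) = -7161*sqrt(h)
u(-200)/(-81851) + j(-369) = -71610*I*sqrt(2)/(-81851) + (94 - 369) = -71610*I*sqrt(2)*(-1/81851) - 275 = 930*I*sqrt(2)/1063 - 275 = -275 + 930*I*sqrt(2)/1063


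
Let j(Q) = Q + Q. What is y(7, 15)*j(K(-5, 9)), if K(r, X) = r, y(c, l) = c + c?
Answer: -140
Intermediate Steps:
y(c, l) = 2*c
j(Q) = 2*Q
y(7, 15)*j(K(-5, 9)) = (2*7)*(2*(-5)) = 14*(-10) = -140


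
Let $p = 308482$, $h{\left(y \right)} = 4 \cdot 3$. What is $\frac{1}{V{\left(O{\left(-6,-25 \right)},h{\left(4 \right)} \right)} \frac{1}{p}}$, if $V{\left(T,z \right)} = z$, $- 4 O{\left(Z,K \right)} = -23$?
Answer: $\frac{154241}{6} \approx 25707.0$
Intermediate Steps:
$O{\left(Z,K \right)} = \frac{23}{4}$ ($O{\left(Z,K \right)} = \left(- \frac{1}{4}\right) \left(-23\right) = \frac{23}{4}$)
$h{\left(y \right)} = 12$
$\frac{1}{V{\left(O{\left(-6,-25 \right)},h{\left(4 \right)} \right)} \frac{1}{p}} = \frac{1}{12 \cdot \frac{1}{308482}} = \frac{1}{\frac{6}{154241}} = \frac{154241}{6}$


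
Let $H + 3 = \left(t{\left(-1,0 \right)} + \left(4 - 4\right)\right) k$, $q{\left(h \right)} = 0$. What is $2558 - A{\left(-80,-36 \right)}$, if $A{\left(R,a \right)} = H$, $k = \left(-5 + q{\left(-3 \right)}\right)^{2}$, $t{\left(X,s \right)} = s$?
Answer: $2561$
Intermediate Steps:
$k = 25$ ($k = \left(-5 + 0\right)^{2} = \left(-5\right)^{2} = 25$)
$H = -3$ ($H = -3 + \left(0 + \left(4 - 4\right)\right) 25 = -3 + \left(0 + 0\right) 25 = -3 + 0 \cdot 25 = -3 + 0 = -3$)
$A{\left(R,a \right)} = -3$
$2558 - A{\left(-80,-36 \right)} = 2558 - -3 = 2558 + 3 = 2561$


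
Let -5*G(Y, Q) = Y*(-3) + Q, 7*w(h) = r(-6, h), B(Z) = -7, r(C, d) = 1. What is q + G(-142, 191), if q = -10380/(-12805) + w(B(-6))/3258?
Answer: -35799865337/292030830 ≈ -122.59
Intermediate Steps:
w(h) = ⅐ (w(h) = (⅐)*1 = ⅐)
G(Y, Q) = -Q/5 + 3*Y/5 (G(Y, Q) = -(Y*(-3) + Q)/5 = -(-3*Y + Q)/5 = -(Q - 3*Y)/5 = -Q/5 + 3*Y/5)
q = 47347817/58406166 (q = -10380/(-12805) + (⅐)/3258 = -10380*(-1/12805) + (⅐)*(1/3258) = 2076/2561 + 1/22806 = 47347817/58406166 ≈ 0.81067)
q + G(-142, 191) = 47347817/58406166 + (-⅕*191 + (⅗)*(-142)) = 47347817/58406166 + (-191/5 - 426/5) = 47347817/58406166 - 617/5 = -35799865337/292030830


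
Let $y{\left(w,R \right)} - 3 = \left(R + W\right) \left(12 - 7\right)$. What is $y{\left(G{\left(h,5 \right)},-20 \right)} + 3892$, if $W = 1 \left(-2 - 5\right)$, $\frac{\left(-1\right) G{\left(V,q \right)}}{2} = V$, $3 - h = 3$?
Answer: $3760$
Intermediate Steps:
$h = 0$ ($h = 3 - 3 = 0$)
$G{\left(V,q \right)} = - 2 V$
$W = -7$ ($W = 1 \left(-7\right) = -7$)
$y{\left(w,R \right)} = -32 + 5 R$ ($y{\left(w,R \right)} = 3 + \left(R - 7\right) \left(12 - 7\right) = 3 + \left(-7 + R\right) 5 = 3 + \left(-35 + 5 R\right) = -32 + 5 R$)
$y{\left(G{\left(h,5 \right)},-20 \right)} + 3892 = \left(-32 + 5 \left(-20\right)\right) + 3892 = \left(-32 - 100\right) + 3892 = -132 + 3892 = 3760$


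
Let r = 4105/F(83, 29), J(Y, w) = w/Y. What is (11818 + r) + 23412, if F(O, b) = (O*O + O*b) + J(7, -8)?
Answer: 2292233455/65064 ≈ 35230.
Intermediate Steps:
F(O, b) = -8/7 + O² + O*b (F(O, b) = (O*O + O*b) - 8/7 = (O² + O*b) - 8*⅐ = (O² + O*b) - 8/7 = -8/7 + O² + O*b)
r = 28735/65064 (r = 4105/(-8/7 + 83² + 83*29) = 4105/(-8/7 + 6889 + 2407) = 4105/(65064/7) = 4105*(7/65064) = 28735/65064 ≈ 0.44164)
(11818 + r) + 23412 = (11818 + 28735/65064) + 23412 = 768955087/65064 + 23412 = 2292233455/65064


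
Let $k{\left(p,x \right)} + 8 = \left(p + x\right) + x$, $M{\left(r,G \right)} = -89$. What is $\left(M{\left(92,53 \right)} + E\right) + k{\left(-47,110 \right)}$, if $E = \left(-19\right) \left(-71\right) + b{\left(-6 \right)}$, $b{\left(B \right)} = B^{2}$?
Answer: $1461$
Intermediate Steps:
$E = 1385$ ($E = \left(-19\right) \left(-71\right) + \left(-6\right)^{2} = 1349 + 36 = 1385$)
$k{\left(p,x \right)} = -8 + p + 2 x$ ($k{\left(p,x \right)} = -8 + \left(\left(p + x\right) + x\right) = -8 + \left(p + 2 x\right) = -8 + p + 2 x$)
$\left(M{\left(92,53 \right)} + E\right) + k{\left(-47,110 \right)} = \left(-89 + 1385\right) - -165 = 1296 - -165 = 1296 + 165 = 1461$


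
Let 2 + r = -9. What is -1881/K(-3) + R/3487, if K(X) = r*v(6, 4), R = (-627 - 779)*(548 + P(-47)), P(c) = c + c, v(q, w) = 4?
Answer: -1957019/13948 ≈ -140.31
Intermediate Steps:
r = -11 (r = -2 - 9 = -11)
P(c) = 2*c
R = -638324 (R = (-627 - 779)*(548 + 2*(-47)) = -1406*(548 - 94) = -1406*454 = -638324)
K(X) = -44 (K(X) = -11*4 = -44)
-1881/K(-3) + R/3487 = -1881/(-44) - 638324/3487 = -1881*(-1/44) - 638324*1/3487 = 171/4 - 638324/3487 = -1957019/13948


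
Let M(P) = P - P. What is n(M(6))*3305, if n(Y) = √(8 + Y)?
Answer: 6610*√2 ≈ 9348.0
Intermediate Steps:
M(P) = 0
n(M(6))*3305 = √(8 + 0)*3305 = √8*3305 = (2*√2)*3305 = 6610*√2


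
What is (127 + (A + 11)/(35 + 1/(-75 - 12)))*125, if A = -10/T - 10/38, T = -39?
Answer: 5982716875/375934 ≈ 15914.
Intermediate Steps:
A = -5/741 (A = -10/(-39) - 10/38 = -10*(-1/39) - 10*1/38 = 10/39 - 5/19 = -5/741 ≈ -0.0067476)
(127 + (A + 11)/(35 + 1/(-75 - 12)))*125 = (127 + (-5/741 + 11)/(35 + 1/(-75 - 12)))*125 = (127 + 8146/(741*(35 + 1/(-87))))*125 = (127 + 8146/(741*(35 - 1/87)))*125 = (127 + 8146/(741*(3044/87)))*125 = (127 + (8146/741)*(87/3044))*125 = (127 + 118117/375934)*125 = (47861735/375934)*125 = 5982716875/375934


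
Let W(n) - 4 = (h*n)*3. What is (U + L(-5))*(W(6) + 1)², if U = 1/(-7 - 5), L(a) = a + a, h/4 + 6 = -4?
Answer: -61858225/12 ≈ -5.1548e+6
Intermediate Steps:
h = -40 (h = -24 + 4*(-4) = -24 - 16 = -40)
W(n) = 4 - 120*n (W(n) = 4 - 40*n*3 = 4 - 120*n)
L(a) = 2*a
U = -1/12 (U = 1/(-12) = -1/12 ≈ -0.083333)
(U + L(-5))*(W(6) + 1)² = (-1/12 + 2*(-5))*((4 - 120*6) + 1)² = (-1/12 - 10)*((4 - 720) + 1)² = -121*(-716 + 1)²/12 = -121/12*(-715)² = -121/12*511225 = -61858225/12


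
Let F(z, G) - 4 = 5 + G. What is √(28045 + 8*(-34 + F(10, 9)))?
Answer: √27917 ≈ 167.08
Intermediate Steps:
F(z, G) = 9 + G (F(z, G) = 4 + (5 + G) = 9 + G)
√(28045 + 8*(-34 + F(10, 9))) = √(28045 + 8*(-34 + (9 + 9))) = √(28045 + 8*(-34 + 18)) = √(28045 + 8*(-16)) = √(28045 - 128) = √27917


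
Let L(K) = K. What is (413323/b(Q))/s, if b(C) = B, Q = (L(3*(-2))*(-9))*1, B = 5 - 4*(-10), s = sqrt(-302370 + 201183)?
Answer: -413323*I*sqrt(11243)/1517805 ≈ -28.875*I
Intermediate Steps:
s = 3*I*sqrt(11243) (s = sqrt(-101187) = 3*I*sqrt(11243) ≈ 318.1*I)
B = 45 (B = 5 + 40 = 45)
Q = 54 (Q = ((3*(-2))*(-9))*1 = -6*(-9)*1 = 54*1 = 54)
b(C) = 45
(413323/b(Q))/s = (413323/45)/((3*I*sqrt(11243))) = (413323*(1/45))*(-I*sqrt(11243)/33729) = 413323*(-I*sqrt(11243)/33729)/45 = -413323*I*sqrt(11243)/1517805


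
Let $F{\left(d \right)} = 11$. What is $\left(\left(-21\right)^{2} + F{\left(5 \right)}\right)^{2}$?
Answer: $204304$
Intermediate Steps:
$\left(\left(-21\right)^{2} + F{\left(5 \right)}\right)^{2} = \left(\left(-21\right)^{2} + 11\right)^{2} = \left(441 + 11\right)^{2} = 452^{2} = 204304$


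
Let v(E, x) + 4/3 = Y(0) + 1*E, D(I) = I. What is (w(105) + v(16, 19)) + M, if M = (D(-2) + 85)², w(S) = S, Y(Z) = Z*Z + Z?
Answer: 21026/3 ≈ 7008.7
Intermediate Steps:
Y(Z) = Z + Z² (Y(Z) = Z² + Z = Z + Z²)
v(E, x) = -4/3 + E (v(E, x) = -4/3 + (0*(1 + 0) + 1*E) = -4/3 + (0*1 + E) = -4/3 + (0 + E) = -4/3 + E)
M = 6889 (M = (-2 + 85)² = 83² = 6889)
(w(105) + v(16, 19)) + M = (105 + (-4/3 + 16)) + 6889 = (105 + 44/3) + 6889 = 359/3 + 6889 = 21026/3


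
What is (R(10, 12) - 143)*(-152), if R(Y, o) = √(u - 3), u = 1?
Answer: 21736 - 152*I*√2 ≈ 21736.0 - 214.96*I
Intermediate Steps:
R(Y, o) = I*√2 (R(Y, o) = √(1 - 3) = √(-2) = I*√2)
(R(10, 12) - 143)*(-152) = (I*√2 - 143)*(-152) = (-143 + I*√2)*(-152) = 21736 - 152*I*√2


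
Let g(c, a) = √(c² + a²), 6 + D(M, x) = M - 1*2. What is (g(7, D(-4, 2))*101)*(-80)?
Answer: -8080*√193 ≈ -1.1225e+5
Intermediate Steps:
D(M, x) = -8 + M (D(M, x) = -6 + (M - 1*2) = -6 + (M - 2) = -6 + (-2 + M) = -8 + M)
g(c, a) = √(a² + c²)
(g(7, D(-4, 2))*101)*(-80) = (√((-8 - 4)² + 7²)*101)*(-80) = (√((-12)² + 49)*101)*(-80) = (√(144 + 49)*101)*(-80) = (√193*101)*(-80) = (101*√193)*(-80) = -8080*√193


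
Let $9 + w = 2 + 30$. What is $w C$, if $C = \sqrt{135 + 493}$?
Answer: $46 \sqrt{157} \approx 576.38$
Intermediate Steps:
$w = 23$ ($w = -9 + \left(2 + 30\right) = -9 + 32 = 23$)
$C = 2 \sqrt{157}$ ($C = \sqrt{628} = 2 \sqrt{157} \approx 25.06$)
$w C = 23 \cdot 2 \sqrt{157} = 46 \sqrt{157}$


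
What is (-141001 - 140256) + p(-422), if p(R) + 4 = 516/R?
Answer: -59346329/211 ≈ -2.8126e+5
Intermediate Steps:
p(R) = -4 + 516/R
(-141001 - 140256) + p(-422) = (-141001 - 140256) + (-4 + 516/(-422)) = -281257 + (-4 + 516*(-1/422)) = -281257 + (-4 - 258/211) = -281257 - 1102/211 = -59346329/211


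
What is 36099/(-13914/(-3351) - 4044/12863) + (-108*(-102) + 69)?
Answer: 376637438013/18380482 ≈ 20491.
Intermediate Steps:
36099/(-13914/(-3351) - 4044/12863) + (-108*(-102) + 69) = 36099/(-13914*(-1/3351) - 4044*1/12863) + (11016 + 69) = 36099/(4638/1117 - 4044/12863) + 11085 = 36099/(55141446/14367971) + 11085 = 36099*(14367971/55141446) + 11085 = 172889795043/18380482 + 11085 = 376637438013/18380482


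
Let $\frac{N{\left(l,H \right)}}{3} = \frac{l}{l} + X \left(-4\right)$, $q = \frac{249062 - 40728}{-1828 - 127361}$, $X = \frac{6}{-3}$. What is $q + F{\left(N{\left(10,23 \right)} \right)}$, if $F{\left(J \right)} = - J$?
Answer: $- \frac{3696437}{129189} \approx -28.613$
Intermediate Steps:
$X = -2$ ($X = 6 \left(- \frac{1}{3}\right) = -2$)
$q = - \frac{208334}{129189}$ ($q = \frac{208334}{-129189} = 208334 \left(- \frac{1}{129189}\right) = - \frac{208334}{129189} \approx -1.6126$)
$N{\left(l,H \right)} = 27$ ($N{\left(l,H \right)} = 3 \left(\frac{l}{l} - -8\right) = 3 \left(1 + 8\right) = 3 \cdot 9 = 27$)
$q + F{\left(N{\left(10,23 \right)} \right)} = - \frac{208334}{129189} - 27 = - \frac{3696437}{129189}$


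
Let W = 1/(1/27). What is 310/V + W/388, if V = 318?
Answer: 64433/61692 ≈ 1.0444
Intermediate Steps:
W = 27 (W = 1/(1/27) = 27)
310/V + W/388 = 310/318 + 27/388 = 310*(1/318) + 27*(1/388) = 155/159 + 27/388 = 64433/61692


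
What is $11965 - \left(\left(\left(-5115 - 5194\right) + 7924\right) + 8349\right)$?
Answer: $6001$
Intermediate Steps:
$11965 - \left(\left(\left(-5115 - 5194\right) + 7924\right) + 8349\right) = 11965 - \left(\left(-10309 + 7924\right) + 8349\right) = 11965 - \left(-2385 + 8349\right) = 11965 - 5964 = 6001$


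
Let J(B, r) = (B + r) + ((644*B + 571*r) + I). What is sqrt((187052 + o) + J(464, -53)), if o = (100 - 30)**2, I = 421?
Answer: sqrt(461337) ≈ 679.22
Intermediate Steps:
J(B, r) = 421 + 572*r + 645*B (J(B, r) = (B + r) + ((644*B + 571*r) + 421) = (B + r) + ((571*r + 644*B) + 421) = (B + r) + (421 + 571*r + 644*B) = 421 + 572*r + 645*B)
o = 4900 (o = 70**2 = 4900)
sqrt((187052 + o) + J(464, -53)) = sqrt((187052 + 4900) + (421 + 572*(-53) + 645*464)) = sqrt(191952 + (421 - 30316 + 299280)) = sqrt(191952 + 269385) = sqrt(461337)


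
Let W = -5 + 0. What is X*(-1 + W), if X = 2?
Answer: -12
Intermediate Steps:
W = -5
X*(-1 + W) = 2*(-1 - 5) = 2*(-6) = -12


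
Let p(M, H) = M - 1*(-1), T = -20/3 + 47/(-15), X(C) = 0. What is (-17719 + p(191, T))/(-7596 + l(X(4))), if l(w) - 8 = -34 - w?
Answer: 17527/7622 ≈ 2.2995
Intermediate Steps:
T = -49/5 (T = -20*⅓ + 47*(-1/15) = -20/3 - 47/15 = -49/5 ≈ -9.8000)
l(w) = -26 - w (l(w) = 8 + (-34 - w) = -26 - w)
p(M, H) = 1 + M (p(M, H) = M + 1 = 1 + M)
(-17719 + p(191, T))/(-7596 + l(X(4))) = (-17719 + (1 + 191))/(-7596 + (-26 - 1*0)) = (-17719 + 192)/(-7596 + (-26 + 0)) = -17527/(-7596 - 26) = -17527/(-7622) = -17527*(-1/7622) = 17527/7622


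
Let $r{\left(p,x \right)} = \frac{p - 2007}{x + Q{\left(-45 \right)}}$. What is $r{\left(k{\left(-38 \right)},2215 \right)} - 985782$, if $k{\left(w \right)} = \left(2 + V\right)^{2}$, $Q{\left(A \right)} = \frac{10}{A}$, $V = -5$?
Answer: $- \frac{19649610588}{19933} \approx -9.8578 \cdot 10^{5}$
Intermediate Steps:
$k{\left(w \right)} = 9$ ($k{\left(w \right)} = \left(2 - 5\right)^{2} = \left(-3\right)^{2} = 9$)
$r{\left(p,x \right)} = \frac{-2007 + p}{- \frac{2}{9} + x}$ ($r{\left(p,x \right)} = \frac{p - 2007}{x + \frac{10}{-45}} = \frac{-2007 + p}{x + 10 \left(- \frac{1}{45}\right)} = \frac{-2007 + p}{x - \frac{2}{9}} = \frac{-2007 + p}{- \frac{2}{9} + x}$)
$r{\left(k{\left(-38 \right)},2215 \right)} - 985782 = \frac{9 \left(-2007 + 9\right)}{-2 + 9 \cdot 2215} - 985782 = 9 \frac{1}{-2 + 19935} \left(-1998\right) - 985782 = 9 \cdot \frac{1}{19933} \left(-1998\right) - 985782 = - \frac{17982}{19933} - 985782 = - \frac{19649610588}{19933}$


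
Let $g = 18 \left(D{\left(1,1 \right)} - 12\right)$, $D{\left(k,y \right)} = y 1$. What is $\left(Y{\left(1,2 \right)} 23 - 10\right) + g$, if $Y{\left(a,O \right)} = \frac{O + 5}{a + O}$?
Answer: $- \frac{463}{3} \approx -154.33$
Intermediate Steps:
$D{\left(k,y \right)} = y$
$Y{\left(a,O \right)} = \frac{5 + O}{O + a}$
$g = -198$ ($g = 18 \left(1 - 12\right) = 18 \left(-11\right) = -198$)
$\left(Y{\left(1,2 \right)} 23 - 10\right) + g = \left(\frac{5 + 2}{2 + 1} \cdot 23 - 10\right) - 198 = \left(\frac{1}{3} \cdot 7 \cdot 23 - 10\right) - 198 = \left(\frac{7}{3} \cdot 23 - 10\right) - 198 = \left(\frac{161}{3} - 10\right) - 198 = \frac{131}{3} - 198 = - \frac{463}{3}$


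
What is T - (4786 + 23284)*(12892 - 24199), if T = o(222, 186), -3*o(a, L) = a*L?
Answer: 317373726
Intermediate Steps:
o(a, L) = -L*a/3 (o(a, L) = -a*L/3 = -L*a/3)
T = -13764 (T = -⅓*186*222 = -13764)
T - (4786 + 23284)*(12892 - 24199) = -13764 - (4786 + 23284)*(12892 - 24199) = -13764 - 28070*(-11307) = -13764 - 1*(-317387490) = -13764 + 317387490 = 317373726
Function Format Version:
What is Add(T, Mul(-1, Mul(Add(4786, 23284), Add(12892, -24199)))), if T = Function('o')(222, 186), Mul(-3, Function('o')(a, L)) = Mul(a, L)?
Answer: 317373726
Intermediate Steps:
Function('o')(a, L) = Mul(Rational(-1, 3), L, a) (Function('o')(a, L) = Mul(Rational(-1, 3), Mul(a, L)) = Mul(Rational(-1, 3), Mul(L, a)) = Mul(Rational(-1, 3), L, a))
T = -13764 (T = Mul(Rational(-1, 3), 186, 222) = -13764)
Add(T, Mul(-1, Mul(Add(4786, 23284), Add(12892, -24199)))) = Add(-13764, Mul(-1, Mul(Add(4786, 23284), Add(12892, -24199)))) = Add(-13764, Mul(-1, Mul(28070, -11307))) = Add(-13764, Mul(-1, -317387490)) = Add(-13764, 317387490) = 317373726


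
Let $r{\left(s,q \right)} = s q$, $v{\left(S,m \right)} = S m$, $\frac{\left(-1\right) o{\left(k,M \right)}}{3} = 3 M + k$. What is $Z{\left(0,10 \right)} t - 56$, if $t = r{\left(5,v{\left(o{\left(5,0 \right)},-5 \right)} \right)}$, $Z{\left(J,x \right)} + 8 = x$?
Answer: $694$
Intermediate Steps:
$Z{\left(J,x \right)} = -8 + x$
$o{\left(k,M \right)} = - 9 M - 3 k$ ($o{\left(k,M \right)} = - 3 \left(3 M + k\right) = - 3 \left(k + 3 M\right) = - 9 M - 3 k$)
$r{\left(s,q \right)} = q s$
$t = 375$ ($t = \left(\left(-9\right) 0 - 15\right) \left(-5\right) 5 = \left(0 - 15\right) \left(-5\right) 5 = \left(-15\right) \left(-5\right) 5 = 75 \cdot 5 = 375$)
$Z{\left(0,10 \right)} t - 56 = \left(-8 + 10\right) 375 - 56 = 2 \cdot 375 - 56 = 750 - 56 = 694$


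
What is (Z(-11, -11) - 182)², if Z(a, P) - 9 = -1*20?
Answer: 37249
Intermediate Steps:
Z(a, P) = -11 (Z(a, P) = 9 - 1*20 = 9 - 20 = -11)
(Z(-11, -11) - 182)² = (-11 - 182)² = (-193)² = 37249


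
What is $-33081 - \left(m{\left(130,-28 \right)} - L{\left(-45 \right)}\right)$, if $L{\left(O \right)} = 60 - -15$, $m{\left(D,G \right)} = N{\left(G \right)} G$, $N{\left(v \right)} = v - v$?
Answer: $-33006$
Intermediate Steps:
$N{\left(v \right)} = 0$
$m{\left(D,G \right)} = 0$ ($m{\left(D,G \right)} = 0 G = 0$)
$L{\left(O \right)} = 75$ ($L{\left(O \right)} = 60 + 15 = 75$)
$-33081 - \left(m{\left(130,-28 \right)} - L{\left(-45 \right)}\right) = -33081 - \left(0 - 75\right) = -33081 - -75 = -33081 + 75 = -33006$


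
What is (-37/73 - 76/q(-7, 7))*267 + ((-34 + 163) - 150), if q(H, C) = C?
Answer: -1561200/511 ≈ -3055.2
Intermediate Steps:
(-37/73 - 76/q(-7, 7))*267 + ((-34 + 163) - 150) = (-37/73 - 76/7)*267 + ((-34 + 163) - 150) = (-37*1/73 - 76*1/7)*267 + (129 - 150) = (-37/73 - 76/7)*267 - 21 = -5807/511*267 - 21 = -1550469/511 - 21 = -1561200/511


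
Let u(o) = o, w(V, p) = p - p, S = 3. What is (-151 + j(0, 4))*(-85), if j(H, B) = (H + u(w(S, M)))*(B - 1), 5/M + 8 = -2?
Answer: 12835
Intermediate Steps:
M = -½ (M = 5/(-8 - 2) = 5/(-10) = 5*(-⅒) = -½ ≈ -0.50000)
w(V, p) = 0
j(H, B) = H*(-1 + B) (j(H, B) = (H + 0)*(B - 1) = H*(-1 + B))
(-151 + j(0, 4))*(-85) = (-151 + 0*(-1 + 4))*(-85) = (-151 + 0*3)*(-85) = (-151 + 0)*(-85) = -151*(-85) = 12835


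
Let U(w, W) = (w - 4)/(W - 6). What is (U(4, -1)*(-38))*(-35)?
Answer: 0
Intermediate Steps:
U(w, W) = (-4 + w)/(-6 + W)
(U(4, -1)*(-38))*(-35) = (((-4 + 4)/(-6 - 1))*(-38))*(-35) = ((0/(-7))*(-38))*(-35) = (-⅐*0*(-38))*(-35) = (0*(-38))*(-35) = 0*(-35) = 0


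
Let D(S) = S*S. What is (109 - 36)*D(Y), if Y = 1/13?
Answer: 73/169 ≈ 0.43195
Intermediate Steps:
Y = 1/13 ≈ 0.076923
D(S) = S²
(109 - 36)*D(Y) = (109 - 36)*(1/13)² = 73*(1/169) = 73/169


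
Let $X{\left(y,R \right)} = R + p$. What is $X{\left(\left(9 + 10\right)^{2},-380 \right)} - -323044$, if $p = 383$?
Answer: $323047$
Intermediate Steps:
$X{\left(y,R \right)} = 383 + R$ ($X{\left(y,R \right)} = R + 383 = 383 + R$)
$X{\left(\left(9 + 10\right)^{2},-380 \right)} - -323044 = \left(383 - 380\right) - -323044 = 3 + 323044 = 323047$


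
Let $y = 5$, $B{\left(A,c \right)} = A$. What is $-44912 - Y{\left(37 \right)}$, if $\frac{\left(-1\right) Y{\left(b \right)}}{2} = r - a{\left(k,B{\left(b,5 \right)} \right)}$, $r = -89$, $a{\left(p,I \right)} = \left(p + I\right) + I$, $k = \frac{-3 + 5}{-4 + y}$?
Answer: $-45242$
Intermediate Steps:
$k = 2$ ($k = \frac{-3 + 5}{-4 + 5} = \frac{2}{1} = 2 \cdot 1 = 2$)
$a{\left(p,I \right)} = p + 2 I$ ($a{\left(p,I \right)} = \left(I + p\right) + I = p + 2 I$)
$Y{\left(b \right)} = 182 + 4 b$ ($Y{\left(b \right)} = - 2 \left(-89 - \left(2 + 2 b\right)\right) = - 2 \left(-91 - 2 b\right) = 182 + 4 b$)
$-44912 - Y{\left(37 \right)} = -44912 - \left(182 + 4 \cdot 37\right) = -44912 - \left(182 + 148\right) = -44912 - 330 = -45242$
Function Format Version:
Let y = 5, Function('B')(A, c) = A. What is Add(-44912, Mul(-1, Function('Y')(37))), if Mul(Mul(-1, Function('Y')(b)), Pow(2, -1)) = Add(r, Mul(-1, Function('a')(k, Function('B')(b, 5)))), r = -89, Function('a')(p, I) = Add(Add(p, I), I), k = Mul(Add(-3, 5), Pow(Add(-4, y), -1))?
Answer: -45242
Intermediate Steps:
k = 2 (k = Mul(Add(-3, 5), Pow(Add(-4, 5), -1)) = Mul(2, Pow(1, -1)) = Mul(2, 1) = 2)
Function('a')(p, I) = Add(p, Mul(2, I)) (Function('a')(p, I) = Add(Add(I, p), I) = Add(p, Mul(2, I)))
Function('Y')(b) = Add(182, Mul(4, b)) (Function('Y')(b) = Mul(-2, Add(-89, Mul(-1, Add(2, Mul(2, b))))) = Mul(-2, Add(-89, Add(-2, Mul(-2, b)))) = Mul(-2, Add(-91, Mul(-2, b))) = Add(182, Mul(4, b)))
Add(-44912, Mul(-1, Function('Y')(37))) = Add(-44912, Mul(-1, Add(182, Mul(4, 37)))) = Add(-44912, Mul(-1, Add(182, 148))) = Add(-44912, Mul(-1, 330)) = Add(-44912, -330) = -45242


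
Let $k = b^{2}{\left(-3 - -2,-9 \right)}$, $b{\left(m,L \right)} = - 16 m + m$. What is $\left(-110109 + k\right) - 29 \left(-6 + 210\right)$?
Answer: $-115800$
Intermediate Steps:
$b{\left(m,L \right)} = - 15 m$
$k = 225$ ($k = \left(- 15 \left(-3 - -2\right)\right)^{2} = \left(- 15 \left(-3 + 2\right)\right)^{2} = \left(\left(-15\right) \left(-1\right)\right)^{2} = 15^{2} = 225$)
$\left(-110109 + k\right) - 29 \left(-6 + 210\right) = \left(-110109 + 225\right) - 29 \left(-6 + 210\right) = -109884 - 5916 = -115800$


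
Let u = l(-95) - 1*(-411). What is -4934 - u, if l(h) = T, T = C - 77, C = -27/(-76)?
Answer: -400395/76 ≈ -5268.4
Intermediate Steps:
C = 27/76 (C = -27*(-1/76) = 27/76 ≈ 0.35526)
T = -5825/76 (T = 27/76 - 77 = -5825/76 ≈ -76.645)
l(h) = -5825/76
u = 25411/76 (u = -5825/76 - 1*(-411) = -5825/76 + 411 = 25411/76 ≈ 334.36)
-4934 - u = -4934 - 1*25411/76 = -4934 - 25411/76 = -400395/76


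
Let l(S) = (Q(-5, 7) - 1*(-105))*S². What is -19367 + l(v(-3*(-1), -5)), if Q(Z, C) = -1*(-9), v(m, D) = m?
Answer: -18341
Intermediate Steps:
Q(Z, C) = 9
l(S) = 114*S² (l(S) = (9 - 1*(-105))*S² = (9 + 105)*S² = 114*S²)
-19367 + l(v(-3*(-1), -5)) = -19367 + 114*(-3*(-1))² = -19367 + 114*3² = -19367 + 114*9 = -19367 + 1026 = -18341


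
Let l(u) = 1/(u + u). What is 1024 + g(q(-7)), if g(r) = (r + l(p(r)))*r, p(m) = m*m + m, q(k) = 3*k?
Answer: 58599/40 ≈ 1465.0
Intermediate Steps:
p(m) = m + m**2 (p(m) = m**2 + m = m + m**2)
l(u) = 1/(2*u)
g(r) = r*(r + 1/(2*r*(1 + r))) (g(r) = (r + 1/(2*((r*(1 + r)))))*r = (r + (1/(r*(1 + r)))/2)*r = (r + 1/(2*r*(1 + r)))*r = r*(r + 1/(2*r*(1 + r))))
1024 + g(q(-7)) = 1024 + (1 + 2*(3*(-7))**2*(1 + 3*(-7)))/(2*(1 + 3*(-7))) = 1024 + (1 + 2*(-21)**2*(1 - 21))/(2*(1 - 21)) = 1024 + (1/2)*(1 + 2*441*(-20))/(-20) = 1024 + (1/2)*(-1/20)*(1 - 17640) = 1024 + (1/2)*(-1/20)*(-17639) = 1024 + 17639/40 = 58599/40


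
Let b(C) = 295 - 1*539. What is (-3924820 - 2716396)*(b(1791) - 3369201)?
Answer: 22377212045120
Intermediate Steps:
b(C) = -244 (b(C) = 295 - 539 = -244)
(-3924820 - 2716396)*(b(1791) - 3369201) = (-3924820 - 2716396)*(-244 - 3369201) = -6641216*(-3369445) = 22377212045120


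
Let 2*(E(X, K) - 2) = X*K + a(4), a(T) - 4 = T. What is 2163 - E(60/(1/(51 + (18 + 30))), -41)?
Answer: 123927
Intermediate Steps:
a(T) = 4 + T
E(X, K) = 6 + K*X/2 (E(X, K) = 2 + (X*K + (4 + 4))/2 = 2 + (K*X + 8)/2 = 2 + (8 + K*X)/2 = 2 + (4 + K*X/2) = 6 + K*X/2)
2163 - E(60/(1/(51 + (18 + 30))), -41) = 2163 - (6 + (½)*(-41)*(60/(1/(51 + (18 + 30))))) = 2163 - (6 + (½)*(-41)*(60/(1/(51 + 48)))) = 2163 - (6 + (½)*(-41)*(60/(1/99))) = 2163 - (6 + (½)*(-41)*(60*99)) = 2163 - (6 + (½)*(-41)*5940) = 2163 - (6 - 121770) = 2163 - 1*(-121764) = 2163 + 121764 = 123927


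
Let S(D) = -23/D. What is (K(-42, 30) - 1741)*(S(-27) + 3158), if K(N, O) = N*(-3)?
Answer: -137741735/27 ≈ -5.1015e+6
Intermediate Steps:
K(N, O) = -3*N
(K(-42, 30) - 1741)*(S(-27) + 3158) = (-3*(-42) - 1741)*(-23/(-27) + 3158) = (126 - 1741)*(-23*(-1/27) + 3158) = -1615*(23/27 + 3158) = -1615*85289/27 = -137741735/27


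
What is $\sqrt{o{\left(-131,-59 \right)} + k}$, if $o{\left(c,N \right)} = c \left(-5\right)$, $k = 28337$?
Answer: $8 \sqrt{453} \approx 170.27$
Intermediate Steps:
$o{\left(c,N \right)} = - 5 c$
$\sqrt{o{\left(-131,-59 \right)} + k} = \sqrt{\left(-5\right) \left(-131\right) + 28337} = \sqrt{655 + 28337} = \sqrt{28992} = 8 \sqrt{453}$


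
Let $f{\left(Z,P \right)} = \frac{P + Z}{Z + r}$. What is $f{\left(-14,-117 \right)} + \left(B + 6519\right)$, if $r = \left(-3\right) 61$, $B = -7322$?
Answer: $- \frac{158060}{197} \approx -802.33$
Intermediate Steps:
$r = -183$
$f{\left(Z,P \right)} = \frac{P + Z}{-183 + Z}$ ($f{\left(Z,P \right)} = \frac{P + Z}{Z - 183} = \frac{P + Z}{-183 + Z}$)
$f{\left(-14,-117 \right)} + \left(B + 6519\right) = \frac{-117 - 14}{-183 - 14} + \left(-7322 + 6519\right) = \frac{1}{-197} \left(-131\right) - 803 = \left(- \frac{1}{197}\right) \left(-131\right) - 803 = \frac{131}{197} - 803 = - \frac{158060}{197}$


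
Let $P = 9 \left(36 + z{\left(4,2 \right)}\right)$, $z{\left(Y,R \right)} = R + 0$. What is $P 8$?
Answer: $2736$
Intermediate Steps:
$z{\left(Y,R \right)} = R$
$P = 342$ ($P = 9 \left(36 + 2\right) = 9 \cdot 38 = 342$)
$P 8 = 342 \cdot 8 = 2736$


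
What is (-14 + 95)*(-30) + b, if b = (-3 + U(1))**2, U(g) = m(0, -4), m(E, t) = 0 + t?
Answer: -2381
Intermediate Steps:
m(E, t) = t
U(g) = -4
b = 49 (b = (-3 - 4)**2 = (-7)**2 = 49)
(-14 + 95)*(-30) + b = (-14 + 95)*(-30) + 49 = 81*(-30) + 49 = -2430 + 49 = -2381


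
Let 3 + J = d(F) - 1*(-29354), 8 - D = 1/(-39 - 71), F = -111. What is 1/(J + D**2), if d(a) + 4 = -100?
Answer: 12100/354664861 ≈ 3.4117e-5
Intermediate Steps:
d(a) = -104 (d(a) = -4 - 100 = -104)
D = 881/110 (D = 8 - 1/(-39 - 71) = 8 - 1/(-110) = 8 - 1*(-1/110) = 8 + 1/110 = 881/110 ≈ 8.0091)
J = 29247 (J = -3 + (-104 - 1*(-29354)) = -3 + (-104 + 29354) = -3 + 29250 = 29247)
1/(J + D**2) = 1/(29247 + (881/110)**2) = 1/(29247 + 776161/12100) = 1/(354664861/12100) = 12100/354664861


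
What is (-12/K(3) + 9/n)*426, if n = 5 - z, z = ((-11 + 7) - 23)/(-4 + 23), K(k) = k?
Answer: -67521/61 ≈ -1106.9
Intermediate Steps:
z = -27/19 (z = (-4 - 23)/19 = -27*1/19 = -27/19 ≈ -1.4211)
n = 122/19 (n = 5 - 1*(-27/19) = 5 + 27/19 = 122/19 ≈ 6.4211)
(-12/K(3) + 9/n)*426 = (-12/3 + 9/(122/19))*426 = (-12*⅓ + 9*(19/122))*426 = (-4 + 171/122)*426 = -317/122*426 = -67521/61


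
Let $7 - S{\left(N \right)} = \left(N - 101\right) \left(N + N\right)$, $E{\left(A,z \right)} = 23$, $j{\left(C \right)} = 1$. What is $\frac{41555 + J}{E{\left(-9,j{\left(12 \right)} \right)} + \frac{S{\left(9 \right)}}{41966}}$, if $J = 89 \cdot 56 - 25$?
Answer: $\frac{1952006524}{966881} \approx 2018.9$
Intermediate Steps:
$J = 4959$ ($J = 4984 - 25 = 4959$)
$S{\left(N \right)} = 7 - 2 N \left(-101 + N\right)$ ($S{\left(N \right)} = 7 - \left(N - 101\right) \left(N + N\right) = 7 - \left(-101 + N\right) 2 N = 7 - 2 N \left(-101 + N\right)$)
$\frac{41555 + J}{E{\left(-9,j{\left(12 \right)} \right)} + \frac{S{\left(9 \right)}}{41966}} = \frac{41555 + 4959}{23 + \frac{7 - 2 \cdot 9^{2} + 202 \cdot 9}{41966}} = \frac{46514}{23 + \left(7 - 162 + 1818\right) \frac{1}{41966}} = \frac{46514}{23 + 1663 \cdot \frac{1}{41966}} = \frac{46514}{23 + \frac{1663}{41966}} = \frac{46514}{\frac{966881}{41966}} = 46514 \cdot \frac{41966}{966881} = \frac{1952006524}{966881}$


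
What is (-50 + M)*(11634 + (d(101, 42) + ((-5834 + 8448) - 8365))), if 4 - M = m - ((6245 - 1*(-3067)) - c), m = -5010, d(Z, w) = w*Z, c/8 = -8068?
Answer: 798052500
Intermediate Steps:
c = -64544 (c = 8*(-8068) = -64544)
d(Z, w) = Z*w
M = 78870 (M = 4 - (-5010 - ((6245 - 1*(-3067)) - 1*(-64544))) = 4 - (-5010 - ((6245 + 3067) + 64544)) = 4 - (-5010 - (9312 + 64544)) = 4 - (-5010 - 1*73856) = 4 - (-5010 - 73856) = 4 - 1*(-78866) = 4 + 78866 = 78870)
(-50 + M)*(11634 + (d(101, 42) + ((-5834 + 8448) - 8365))) = (-50 + 78870)*(11634 + (101*42 + ((-5834 + 8448) - 8365))) = 78820*(11634 + (4242 + (2614 - 8365))) = 78820*(11634 + (4242 - 5751)) = 78820*(11634 - 1509) = 78820*10125 = 798052500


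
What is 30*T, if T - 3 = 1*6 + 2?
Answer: 330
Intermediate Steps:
T = 11 (T = 3 + (1*6 + 2) = 3 + (6 + 2) = 3 + 8 = 11)
30*T = 30*11 = 330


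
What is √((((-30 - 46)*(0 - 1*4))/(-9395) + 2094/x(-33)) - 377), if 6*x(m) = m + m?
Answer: I*√6059896467955/103345 ≈ 23.82*I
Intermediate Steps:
x(m) = m/3 (x(m) = (m + m)/6 = (2*m)/6 = m/3)
√((((-30 - 46)*(0 - 1*4))/(-9395) + 2094/x(-33)) - 377) = √((((-30 - 46)*(0 - 1*4))/(-9395) + 2094/(((⅓)*(-33)))) - 377) = √((-76*(0 - 4)*(-1/9395) + 2094/(-11)) - 377) = √((-76*(-4)*(-1/9395) + 2094*(-1/11)) - 377) = √((304*(-1/9395) - 2094/11) - 377) = √((-304/9395 - 2094/11) - 377) = √(-19676474/103345 - 377) = √(-58637539/103345) = I*√6059896467955/103345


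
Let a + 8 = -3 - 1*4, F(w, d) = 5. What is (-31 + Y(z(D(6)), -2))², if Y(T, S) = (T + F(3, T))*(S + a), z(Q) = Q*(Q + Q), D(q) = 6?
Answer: 1795600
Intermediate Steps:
z(Q) = 2*Q² (z(Q) = Q*(2*Q) = 2*Q²)
a = -15 (a = -8 + (-3 - 1*4) = -8 + (-3 - 4) = -8 - 7 = -15)
Y(T, S) = (-15 + S)*(5 + T) (Y(T, S) = (T + 5)*(S - 15) = (5 + T)*(-15 + S) = (-15 + S)*(5 + T))
(-31 + Y(z(D(6)), -2))² = (-31 + (-75 - 30*6² + 5*(-2) - 4*6²))² = (-31 + (-75 - 30*36 - 10 - 4*36))² = (-31 + (-75 - 15*72 - 10 - 2*72))² = (-31 + (-75 - 1080 - 10 - 144))² = (-31 - 1309)² = (-1340)² = 1795600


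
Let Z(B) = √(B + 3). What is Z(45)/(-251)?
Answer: -4*√3/251 ≈ -0.027602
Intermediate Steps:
Z(B) = √(3 + B)
Z(45)/(-251) = √(3 + 45)/(-251) = √48*(-1/251) = (4*√3)*(-1/251) = -4*√3/251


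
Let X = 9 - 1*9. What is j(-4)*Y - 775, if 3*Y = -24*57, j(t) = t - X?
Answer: 1049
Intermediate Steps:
X = 0 (X = 9 - 9 = 0)
j(t) = t (j(t) = t - 1*0 = t + 0 = t)
Y = -456 (Y = (-24*57)/3 = (1/3)*(-1368) = -456)
j(-4)*Y - 775 = -4*(-456) - 775 = 1824 - 775 = 1049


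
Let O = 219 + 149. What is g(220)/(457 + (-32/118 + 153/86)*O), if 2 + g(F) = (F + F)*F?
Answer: 81858842/855731 ≈ 95.660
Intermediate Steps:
O = 368
g(F) = -2 + 2*F² (g(F) = -2 + (F + F)*F = -2 + (2*F)*F = -2 + 2*F²)
g(220)/(457 + (-32/118 + 153/86)*O) = (-2 + 2*220²)/(457 + (-32/118 + 153/86)*368) = (-2 + 2*48400)/(457 + (-32*1/118 + 153*(1/86))*368) = (-2 + 96800)/(457 + (-16/59 + 153/86)*368) = 96798/(457 + (7651/5074)*368) = 96798/(457 + 1407784/2537) = 96798/(2567193/2537) = 96798*(2537/2567193) = 81858842/855731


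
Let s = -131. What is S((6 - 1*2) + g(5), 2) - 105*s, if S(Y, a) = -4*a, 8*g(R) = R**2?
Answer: 13747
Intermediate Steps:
g(R) = R**2/8
S((6 - 1*2) + g(5), 2) - 105*s = -4*2 - 105*(-131) = -8 + 13755 = 13747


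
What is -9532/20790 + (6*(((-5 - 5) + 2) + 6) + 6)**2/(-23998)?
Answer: -57374344/124729605 ≈ -0.45999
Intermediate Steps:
-9532/20790 + (6*(((-5 - 5) + 2) + 6) + 6)**2/(-23998) = -9532*1/20790 + (6*((-10 + 2) + 6) + 6)**2*(-1/23998) = -4766/10395 + (6*(-8 + 6) + 6)**2*(-1/23998) = -4766/10395 + (6*(-2) + 6)**2*(-1/23998) = -4766/10395 + (-12 + 6)**2*(-1/23998) = -4766/10395 + (-6)**2*(-1/23998) = -4766/10395 + 36*(-1/23998) = -4766/10395 - 18/11999 = -57374344/124729605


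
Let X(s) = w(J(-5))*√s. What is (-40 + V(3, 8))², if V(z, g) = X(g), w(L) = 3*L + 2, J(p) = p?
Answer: 2952 + 2080*√2 ≈ 5893.6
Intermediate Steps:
w(L) = 2 + 3*L
X(s) = -13*√s (X(s) = (2 + 3*(-5))*√s = (2 - 15)*√s = -13*√s)
V(z, g) = -13*√g
(-40 + V(3, 8))² = (-40 - 26*√2)²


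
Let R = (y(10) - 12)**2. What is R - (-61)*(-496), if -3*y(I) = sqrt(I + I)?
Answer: -270988/9 + 16*sqrt(5) ≈ -30074.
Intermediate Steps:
y(I) = -sqrt(2)*sqrt(I)/3 (y(I) = -sqrt(I + I)/3 = -sqrt(2)*sqrt(I)/3)
R = (-12 - 2*sqrt(5)/3)**2 (R = (-sqrt(2)*sqrt(10)/3 - 12)**2 = (-2*sqrt(5)/3 - 12)**2 = (-12 - 2*sqrt(5)/3)**2 ≈ 182.00)
R - (-61)*(-496) = (1316/9 + 16*sqrt(5)) - (-61)*(-496) = (1316/9 + 16*sqrt(5)) - 1*30256 = (1316/9 + 16*sqrt(5)) - 30256 = -270988/9 + 16*sqrt(5)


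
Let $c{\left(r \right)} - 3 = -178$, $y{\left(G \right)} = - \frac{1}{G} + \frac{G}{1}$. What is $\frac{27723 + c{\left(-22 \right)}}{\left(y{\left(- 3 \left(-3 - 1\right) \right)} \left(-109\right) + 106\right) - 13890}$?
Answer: $- \frac{330576}{180995} \approx -1.8264$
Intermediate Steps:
$y{\left(G \right)} = G - \frac{1}{G}$ ($y{\left(G \right)} = - \frac{1}{G} + G 1 = - \frac{1}{G} + G = G - \frac{1}{G}$)
$c{\left(r \right)} = -175$ ($c{\left(r \right)} = 3 - 178 = -175$)
$\frac{27723 + c{\left(-22 \right)}}{\left(y{\left(- 3 \left(-3 - 1\right) \right)} \left(-109\right) + 106\right) - 13890} = \frac{27723 - 175}{\left(\left(- 3 \left(-3 - 1\right) - \frac{1}{\left(-3\right) \left(-3 - 1\right)}\right) \left(-109\right) + 106\right) - 13890} = \frac{27548}{\left(\left(\left(-3\right) \left(-4\right) - \frac{1}{\left(-3\right) \left(-4\right)}\right) \left(-109\right) + 106\right) + \left(-14594 + 704\right)} = \frac{27548}{\left(\left(12 - \frac{1}{12}\right) \left(-109\right) + 106\right) - 13890} = \frac{27548}{\left(\frac{143}{12} \left(-109\right) + 106\right) - 13890} = \frac{27548}{\left(- \frac{15587}{12} + 106\right) - 13890} = \frac{27548}{- \frac{14315}{12} - 13890} = \frac{27548}{- \frac{180995}{12}} = 27548 \left(- \frac{12}{180995}\right) = - \frac{330576}{180995}$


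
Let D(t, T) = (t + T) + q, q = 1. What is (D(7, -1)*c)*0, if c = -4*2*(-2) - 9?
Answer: 0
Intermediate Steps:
D(t, T) = 1 + T + t (D(t, T) = (t + T) + 1 = (T + t) + 1 = 1 + T + t)
c = 7 (c = -8*(-2) - 9 = 16 - 9 = 7)
(D(7, -1)*c)*0 = ((1 - 1 + 7)*7)*0 = (7*7)*0 = 49*0 = 0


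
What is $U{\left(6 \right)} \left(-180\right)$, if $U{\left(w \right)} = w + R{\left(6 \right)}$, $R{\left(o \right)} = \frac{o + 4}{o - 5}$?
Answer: $-2880$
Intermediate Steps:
$R{\left(o \right)} = \frac{4 + o}{-5 + o}$
$U{\left(w \right)} = 10 + w$ ($U{\left(w \right)} = w + \frac{4 + 6}{-5 + 6} = w + 1^{-1} \cdot 10 = w + 1 \cdot 10 = w + 10 = 10 + w$)
$U{\left(6 \right)} \left(-180\right) = \left(10 + 6\right) \left(-180\right) = 16 \left(-180\right) = -2880$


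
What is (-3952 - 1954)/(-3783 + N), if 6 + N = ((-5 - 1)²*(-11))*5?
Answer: 5906/5769 ≈ 1.0237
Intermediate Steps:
N = -1986 (N = -6 + ((-5 - 1)²*(-11))*5 = -6 + ((-6)²*(-11))*5 = -6 + (36*(-11))*5 = -6 - 396*5 = -6 - 1980 = -1986)
(-3952 - 1954)/(-3783 + N) = (-3952 - 1954)/(-3783 - 1986) = -5906/(-5769) = -5906*(-1/5769) = 5906/5769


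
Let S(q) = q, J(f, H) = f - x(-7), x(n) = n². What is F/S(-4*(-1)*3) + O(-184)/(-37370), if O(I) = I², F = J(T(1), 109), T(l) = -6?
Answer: -1230811/224220 ≈ -5.4893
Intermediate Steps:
J(f, H) = -49 + f (J(f, H) = f - 1*(-7)² = f - 1*49 = f - 49 = -49 + f)
F = -55 (F = -49 - 6 = -55)
F/S(-4*(-1)*3) + O(-184)/(-37370) = -55/(-4*(-1)*3) + (-184)²/(-37370) = -55/(4*3) + 33856*(-1/37370) = -55/12 - 16928/18685 = -1230811/224220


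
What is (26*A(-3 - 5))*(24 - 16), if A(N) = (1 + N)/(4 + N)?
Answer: 364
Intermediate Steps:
A(N) = (1 + N)/(4 + N)
(26*A(-3 - 5))*(24 - 16) = (26*((1 + (-3 - 5))/(4 + (-3 - 5))))*(24 - 16) = (26*((1 - 8)/(4 - 8)))*8 = (26*(-7/(-4)))*8 = (26*(-1/4*(-7)))*8 = (26*(7/4))*8 = (91/2)*8 = 364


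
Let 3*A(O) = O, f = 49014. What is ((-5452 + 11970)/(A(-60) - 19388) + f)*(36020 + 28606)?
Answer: 15368986854861/4852 ≈ 3.1676e+9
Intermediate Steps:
A(O) = O/3
((-5452 + 11970)/(A(-60) - 19388) + f)*(36020 + 28606) = ((-5452 + 11970)/((1/3)*(-60) - 19388) + 49014)*(36020 + 28606) = (6518/(-20 - 19388) + 49014)*64626 = (6518/(-19408) + 49014)*64626 = (6518*(-1/19408) + 49014)*64626 = (-3259/9704 + 49014)*64626 = (475628597/9704)*64626 = 15368986854861/4852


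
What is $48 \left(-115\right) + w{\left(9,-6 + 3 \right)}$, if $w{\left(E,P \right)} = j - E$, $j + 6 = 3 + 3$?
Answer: $-5529$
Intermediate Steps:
$j = 0$ ($j = -6 + \left(3 + 3\right) = -6 + 6 = 0$)
$w{\left(E,P \right)} = - E$ ($w{\left(E,P \right)} = 0 - E = - E$)
$48 \left(-115\right) + w{\left(9,-6 + 3 \right)} = 48 \left(-115\right) - 9 = -5520 - 9 = -5529$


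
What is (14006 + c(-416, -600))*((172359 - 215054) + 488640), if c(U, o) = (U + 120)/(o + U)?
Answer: 793246520055/127 ≈ 6.2460e+9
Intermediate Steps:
c(U, o) = (120 + U)/(U + o)
(14006 + c(-416, -600))*((172359 - 215054) + 488640) = (14006 + (120 - 416)/(-416 - 600))*((172359 - 215054) + 488640) = (14006 - 296/(-1016))*(-42695 + 488640) = (14006 - 1/1016*(-296))*445945 = (14006 + 37/127)*445945 = (1778799/127)*445945 = 793246520055/127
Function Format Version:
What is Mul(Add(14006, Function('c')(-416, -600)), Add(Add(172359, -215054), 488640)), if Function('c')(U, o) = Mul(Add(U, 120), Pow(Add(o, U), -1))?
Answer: Rational(793246520055, 127) ≈ 6.2460e+9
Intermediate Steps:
Function('c')(U, o) = Mul(Pow(Add(U, o), -1), Add(120, U)) (Function('c')(U, o) = Mul(Add(120, U), Pow(Add(U, o), -1)) = Mul(Pow(Add(U, o), -1), Add(120, U)))
Mul(Add(14006, Function('c')(-416, -600)), Add(Add(172359, -215054), 488640)) = Mul(Add(14006, Mul(Pow(Add(-416, -600), -1), Add(120, -416))), Add(Add(172359, -215054), 488640)) = Mul(Add(14006, Mul(Pow(-1016, -1), -296)), Add(-42695, 488640)) = Mul(Add(14006, Mul(Rational(-1, 1016), -296)), 445945) = Mul(Add(14006, Rational(37, 127)), 445945) = Mul(Rational(1778799, 127), 445945) = Rational(793246520055, 127)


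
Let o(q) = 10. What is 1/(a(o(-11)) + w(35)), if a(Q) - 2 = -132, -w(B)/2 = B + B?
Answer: -1/270 ≈ -0.0037037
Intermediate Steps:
w(B) = -4*B (w(B) = -2*(B + B) = -4*B)
a(Q) = -130 (a(Q) = 2 - 132 = -130)
1/(a(o(-11)) + w(35)) = 1/(-130 - 4*35) = 1/(-130 - 140) = 1/(-270) = -1/270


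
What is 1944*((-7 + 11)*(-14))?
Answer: -108864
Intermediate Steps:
1944*((-7 + 11)*(-14)) = 1944*(4*(-14)) = 1944*(-56) = -108864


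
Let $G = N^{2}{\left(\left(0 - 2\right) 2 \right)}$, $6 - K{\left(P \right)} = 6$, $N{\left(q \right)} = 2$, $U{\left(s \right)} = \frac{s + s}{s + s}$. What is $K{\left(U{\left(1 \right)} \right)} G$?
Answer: $0$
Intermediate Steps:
$U{\left(s \right)} = 1$ ($U{\left(s \right)} = \frac{2 s}{2 s} = 2 s \frac{1}{2 s} = 1$)
$K{\left(P \right)} = 0$ ($K{\left(P \right)} = 6 - 6 = 0$)
$G = 4$ ($G = 2^{2} = 4$)
$K{\left(U{\left(1 \right)} \right)} G = 0 \cdot 4 = 0$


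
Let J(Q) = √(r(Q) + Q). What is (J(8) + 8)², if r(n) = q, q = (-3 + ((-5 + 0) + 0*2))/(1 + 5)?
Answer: 212/3 + 32*√15/3 ≈ 111.98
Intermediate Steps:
q = -4/3 (q = (-3 + (-5 + 0))/6 = (-3 - 5)*(⅙) = -8*⅙ = -4/3 ≈ -1.3333)
r(n) = -4/3
J(Q) = √(-4/3 + Q)
(J(8) + 8)² = (√(-12 + 9*8)/3 + 8)² = (√(-12 + 72)/3 + 8)² = (√60/3 + 8)² = ((2*√15)/3 + 8)² = (2*√15/3 + 8)² = (8 + 2*√15/3)²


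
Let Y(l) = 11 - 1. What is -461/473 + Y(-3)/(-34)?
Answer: -10202/8041 ≈ -1.2687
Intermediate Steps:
Y(l) = 10
-461/473 + Y(-3)/(-34) = -461/473 + 10/(-34) = -461*1/473 + 10*(-1/34) = -461/473 - 5/17 = -10202/8041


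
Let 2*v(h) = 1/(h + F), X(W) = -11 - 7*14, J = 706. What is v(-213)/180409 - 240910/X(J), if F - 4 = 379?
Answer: 14777192944709/6685957540 ≈ 2210.2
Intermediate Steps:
F = 383 (F = 4 + 379 = 383)
X(W) = -109 (X(W) = -11 - 98 = -109)
v(h) = 1/(2*(383 + h)) (v(h) = 1/(2*(h + 383)) = 1/(2*(383 + h)))
v(-213)/180409 - 240910/X(J) = (1/(2*(383 - 213)))/180409 - 240910/(-109) = ((1/2)/170)*(1/180409) - 240910*(-1/109) = ((1/2)*(1/170))*(1/180409) + 240910/109 = (1/340)*(1/180409) + 240910/109 = 1/61339060 + 240910/109 = 14777192944709/6685957540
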